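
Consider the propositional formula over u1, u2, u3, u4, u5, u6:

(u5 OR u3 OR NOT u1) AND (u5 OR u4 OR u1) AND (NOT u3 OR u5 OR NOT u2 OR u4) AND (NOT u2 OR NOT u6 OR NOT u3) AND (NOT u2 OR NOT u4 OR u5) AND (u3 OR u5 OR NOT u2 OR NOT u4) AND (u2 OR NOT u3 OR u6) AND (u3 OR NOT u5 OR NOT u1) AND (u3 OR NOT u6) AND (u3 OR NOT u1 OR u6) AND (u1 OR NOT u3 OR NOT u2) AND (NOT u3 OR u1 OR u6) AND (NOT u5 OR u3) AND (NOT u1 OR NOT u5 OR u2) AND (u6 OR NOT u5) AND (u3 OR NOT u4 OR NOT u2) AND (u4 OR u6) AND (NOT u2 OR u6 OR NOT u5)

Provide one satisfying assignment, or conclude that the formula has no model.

Try u3 = true.
Try u2 = false.
From the singleton clause (u6), u6 = true.
Try u1 = false.
Try u5 = false.
From the singleton clause (u4), u4 = true.
This assignment satisfies each clause.

u1 ↦ false; u2 ↦ false; u3 ↦ true; u4 ↦ true; u5 ↦ false; u6 ↦ true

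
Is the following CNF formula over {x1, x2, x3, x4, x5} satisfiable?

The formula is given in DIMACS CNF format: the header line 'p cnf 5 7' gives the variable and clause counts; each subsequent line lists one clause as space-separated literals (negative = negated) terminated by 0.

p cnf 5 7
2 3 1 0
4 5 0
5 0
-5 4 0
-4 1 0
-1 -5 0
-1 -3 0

From the singleton clause (x5), x5 = True.
From the singleton clause (x4), x4 = True.
From the singleton clause (x1), x1 = True.
But (¬x1) is also a unit clause — contradiction.
No assignment satisfies every clause.

Unsatisfiable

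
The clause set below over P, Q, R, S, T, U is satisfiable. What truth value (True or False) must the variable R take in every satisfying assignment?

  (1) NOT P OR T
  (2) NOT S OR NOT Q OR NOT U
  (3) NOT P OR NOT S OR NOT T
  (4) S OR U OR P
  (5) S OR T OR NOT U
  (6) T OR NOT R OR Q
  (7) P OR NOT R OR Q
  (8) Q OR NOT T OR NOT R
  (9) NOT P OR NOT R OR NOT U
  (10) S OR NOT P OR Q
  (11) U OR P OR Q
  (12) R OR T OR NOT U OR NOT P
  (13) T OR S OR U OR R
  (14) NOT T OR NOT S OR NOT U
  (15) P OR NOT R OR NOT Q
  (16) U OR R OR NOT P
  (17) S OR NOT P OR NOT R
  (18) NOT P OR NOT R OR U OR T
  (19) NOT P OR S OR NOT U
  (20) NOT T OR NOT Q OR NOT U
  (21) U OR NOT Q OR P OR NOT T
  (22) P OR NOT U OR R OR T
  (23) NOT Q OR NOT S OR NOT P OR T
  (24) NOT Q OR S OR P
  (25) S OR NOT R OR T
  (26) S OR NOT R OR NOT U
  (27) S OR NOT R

Suppose R = true.
The clause (S) is unit, so S = true.
Branch on P: set P = false.
The clause (Q) is unit, so Q = true.
Now (NOT Q) is unsatisfied and unit — conflict.
So P must be the other value — set P = true.
The clause (T) is unit, so T = true.
Now (NOT T) is unsatisfied and unit — conflict.
Both values of P lead to a conflict.
So every satisfying assignment has R = False.

False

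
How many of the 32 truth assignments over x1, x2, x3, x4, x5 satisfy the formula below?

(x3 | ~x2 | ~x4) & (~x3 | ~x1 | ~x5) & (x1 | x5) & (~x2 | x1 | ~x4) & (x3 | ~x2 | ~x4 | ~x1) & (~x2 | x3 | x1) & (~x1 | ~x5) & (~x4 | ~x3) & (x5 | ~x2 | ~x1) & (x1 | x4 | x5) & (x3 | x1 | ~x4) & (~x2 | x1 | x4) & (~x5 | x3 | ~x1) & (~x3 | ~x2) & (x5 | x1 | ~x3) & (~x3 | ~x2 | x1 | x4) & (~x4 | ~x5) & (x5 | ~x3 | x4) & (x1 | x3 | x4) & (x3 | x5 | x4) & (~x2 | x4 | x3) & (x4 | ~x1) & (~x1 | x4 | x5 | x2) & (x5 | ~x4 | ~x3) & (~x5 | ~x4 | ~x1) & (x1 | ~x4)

2

There are 2^5 = 32 truth assignments over (x1, x2, x3, x4, x5).
Split on x2. With x2 = 1, the clauses containing x2 are satisfied and ~x2 drops from the rest; 0 of the 2^4 = 16 assignments to the other variables satisfy what remains.
With x2 = 0, by the same count on the reduced clause set, 2 assignments work.
(One model: x1=F, x2=F, x3=T, x4=F, x5=T.)
Total: 0 + 2 = 2.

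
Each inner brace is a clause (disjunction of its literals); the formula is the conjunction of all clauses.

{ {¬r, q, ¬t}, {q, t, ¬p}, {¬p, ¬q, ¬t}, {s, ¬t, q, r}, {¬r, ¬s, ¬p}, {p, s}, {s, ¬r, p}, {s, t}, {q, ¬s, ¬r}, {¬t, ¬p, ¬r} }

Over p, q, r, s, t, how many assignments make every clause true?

There are 2^5 = 32 truth assignments over (p, q, r, s, t).
Split on s. With s = True, the clauses containing s are satisfied and ¬s drops from the rest; 8 of the 2^4 = 16 assignments to the other variables satisfy what remains.
With s = False, by the same count on the reduced clause set, 0 assignments work.
Total: 8 + 0 = 8.

8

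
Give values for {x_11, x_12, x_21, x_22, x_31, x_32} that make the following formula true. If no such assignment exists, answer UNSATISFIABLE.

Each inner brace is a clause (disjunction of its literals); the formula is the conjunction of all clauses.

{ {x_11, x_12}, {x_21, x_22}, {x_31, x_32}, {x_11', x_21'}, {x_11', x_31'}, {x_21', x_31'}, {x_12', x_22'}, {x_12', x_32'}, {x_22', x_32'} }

UNSATISFIABLE

Case x_11 = 1:
Unit clause (x_21') forces x_21 = 0.
Unit clause (x_22) forces x_22 = 1.
Unit clause (x_31') forces x_31 = 0.
Unit clause (x_32) forces x_32 = 1.
But (x_32') is also a unit clause — contradiction.
So x_11 must be the other value — set x_11 = 0.
Unit clause (x_12) forces x_12 = 1.
Unit clause (x_22') forces x_22 = 0.
Unit clause (x_21) forces x_21 = 1.
Unit clause (x_31') forces x_31 = 0.
Unit clause (x_32) forces x_32 = 1.
But (x_32') is also a unit clause — contradiction.
Both values of x_11 lead to a conflict.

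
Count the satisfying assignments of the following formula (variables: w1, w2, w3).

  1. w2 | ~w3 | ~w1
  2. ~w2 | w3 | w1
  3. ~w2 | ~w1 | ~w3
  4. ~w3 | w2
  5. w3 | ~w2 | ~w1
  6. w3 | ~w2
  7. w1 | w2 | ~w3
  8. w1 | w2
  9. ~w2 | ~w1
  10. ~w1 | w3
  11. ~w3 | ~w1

There are 2^3 = 8 truth assignments over (w1, w2, w3).
Check each against the 11 clauses (columns in the order w1, w2, w3):
  F F F  ✗ fails (w1 | w2)
  F F T  ✗ fails (~w3 | w2)
  F T F  ✗ fails (~w2 | w3 | w1)
  F T T  ✓ satisfies all
  T F F  ✗ fails (~w1 | w3)
  T F T  ✗ fails (w2 | ~w3 | ~w1)
  T T F  ✗ fails (w3 | ~w2 | ~w1)
  T T T  ✗ fails (~w2 | ~w1 | ~w3)
1 of the 8 rows is a model.

1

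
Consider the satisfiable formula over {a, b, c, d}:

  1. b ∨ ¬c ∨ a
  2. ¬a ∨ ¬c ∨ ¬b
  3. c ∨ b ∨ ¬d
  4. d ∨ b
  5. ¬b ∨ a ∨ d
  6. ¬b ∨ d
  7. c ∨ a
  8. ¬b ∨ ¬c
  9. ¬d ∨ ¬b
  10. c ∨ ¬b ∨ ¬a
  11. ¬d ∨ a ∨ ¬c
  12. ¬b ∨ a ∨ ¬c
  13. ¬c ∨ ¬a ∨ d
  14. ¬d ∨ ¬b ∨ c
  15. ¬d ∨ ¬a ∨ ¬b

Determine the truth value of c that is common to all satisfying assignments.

True

Suppose c = False.
From the singleton clause (a), a = True.
From the singleton clause (¬b), b = False.
From the singleton clause (¬d), d = False.
That conflicts with the unit clause (d).
So every satisfying assignment has c = True.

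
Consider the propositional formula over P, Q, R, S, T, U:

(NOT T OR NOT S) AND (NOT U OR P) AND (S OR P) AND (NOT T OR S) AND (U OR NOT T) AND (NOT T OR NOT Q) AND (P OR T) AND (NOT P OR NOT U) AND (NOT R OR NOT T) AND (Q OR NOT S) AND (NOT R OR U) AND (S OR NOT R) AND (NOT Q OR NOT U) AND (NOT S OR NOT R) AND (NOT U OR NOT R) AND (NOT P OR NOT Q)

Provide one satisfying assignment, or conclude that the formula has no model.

Branch on T: set T = false.
(P) alone gives P = true.
(NOT U) alone gives U = false.
(NOT R) alone gives R = false.
(NOT Q) alone gives Q = false.
(NOT S) alone gives S = false.
All clauses are satisfied.

P: true, Q: false, R: false, S: false, T: false, U: false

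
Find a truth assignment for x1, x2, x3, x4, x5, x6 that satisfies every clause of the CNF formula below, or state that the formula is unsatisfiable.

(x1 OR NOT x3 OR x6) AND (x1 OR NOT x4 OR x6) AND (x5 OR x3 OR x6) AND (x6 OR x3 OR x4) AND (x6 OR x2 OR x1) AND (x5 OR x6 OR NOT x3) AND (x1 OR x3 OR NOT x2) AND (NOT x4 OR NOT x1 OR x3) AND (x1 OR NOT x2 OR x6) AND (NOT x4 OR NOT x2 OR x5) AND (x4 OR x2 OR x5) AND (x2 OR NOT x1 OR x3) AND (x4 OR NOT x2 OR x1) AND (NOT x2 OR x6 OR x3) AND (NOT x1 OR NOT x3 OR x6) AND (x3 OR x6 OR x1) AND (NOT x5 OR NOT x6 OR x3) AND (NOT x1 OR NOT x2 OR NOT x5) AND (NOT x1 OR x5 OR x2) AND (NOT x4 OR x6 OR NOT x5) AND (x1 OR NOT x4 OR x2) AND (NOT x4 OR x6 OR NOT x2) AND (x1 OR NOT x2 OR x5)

Try x1 = true.
Try x4 = false.
Try x6 = true.
Try x2 = false.
(x5) alone gives x5 = true.
(x3) alone gives x3 = true.
This assignment satisfies each clause.

x1=true; x2=false; x3=true; x4=false; x5=true; x6=true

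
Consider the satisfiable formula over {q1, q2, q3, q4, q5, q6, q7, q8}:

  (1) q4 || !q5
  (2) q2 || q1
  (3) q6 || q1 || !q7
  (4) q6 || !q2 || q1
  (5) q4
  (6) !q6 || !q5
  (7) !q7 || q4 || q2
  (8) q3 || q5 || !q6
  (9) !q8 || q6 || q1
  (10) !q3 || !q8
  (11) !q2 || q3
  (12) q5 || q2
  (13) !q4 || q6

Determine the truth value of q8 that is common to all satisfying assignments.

False

Suppose q8 = true.
From the singleton clause (q4), q4 = true.
From the singleton clause (!q3), q3 = false.
From the singleton clause (!q2), q2 = false.
From the singleton clause (q1), q1 = true.
From the singleton clause (q5), q5 = true.
From the singleton clause (!q6), q6 = false.
But (q6) is also a unit clause — contradiction.
So every satisfying assignment has q8 = False.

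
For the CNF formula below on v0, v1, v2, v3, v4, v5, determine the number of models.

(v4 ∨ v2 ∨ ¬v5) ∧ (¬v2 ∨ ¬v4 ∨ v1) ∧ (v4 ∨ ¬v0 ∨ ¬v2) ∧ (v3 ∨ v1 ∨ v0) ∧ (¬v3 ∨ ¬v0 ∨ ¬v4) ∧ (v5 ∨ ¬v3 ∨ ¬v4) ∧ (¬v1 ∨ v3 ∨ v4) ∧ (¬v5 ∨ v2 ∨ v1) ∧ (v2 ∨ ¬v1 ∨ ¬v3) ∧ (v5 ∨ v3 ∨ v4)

There are 2^6 = 64 truth assignments over (v0, v1, v2, v3, v4, v5).
Split on v1. With v1 = True, the clauses containing v1 are satisfied and ¬v1 drops from the rest; 11 of the 2^5 = 32 assignments to the other variables satisfy what remains.
With v1 = False, by the same count on the reduced clause set, 5 assignments work.
Total: 11 + 5 = 16.

16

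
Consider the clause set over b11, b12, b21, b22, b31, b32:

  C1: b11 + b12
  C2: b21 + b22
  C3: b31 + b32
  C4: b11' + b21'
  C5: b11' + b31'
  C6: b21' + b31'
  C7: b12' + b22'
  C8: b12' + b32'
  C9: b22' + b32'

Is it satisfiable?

Case b11 = 1:
(b21') alone gives b21 = 0.
(b22) alone gives b22 = 1.
(b31') alone gives b31 = 0.
(b32) alone gives b32 = 1.
Now (b32') is unsatisfied and unit — conflict.
So b11 must be the other value — set b11 = 0.
(b12) alone gives b12 = 1.
(b22') alone gives b22 = 0.
(b21) alone gives b21 = 1.
(b31') alone gives b31 = 0.
(b32) alone gives b32 = 1.
Now (b32') is unsatisfied and unit — conflict.
Both values of b11 lead to a conflict.
No assignment satisfies every clause.

No, unsatisfiable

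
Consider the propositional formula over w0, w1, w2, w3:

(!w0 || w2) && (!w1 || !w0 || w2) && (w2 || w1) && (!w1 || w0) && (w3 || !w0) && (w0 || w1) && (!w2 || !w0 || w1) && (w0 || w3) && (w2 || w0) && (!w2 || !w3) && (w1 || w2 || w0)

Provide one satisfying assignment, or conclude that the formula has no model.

Case w0 = false:
Unit clause (!w1) forces w1 = false.
That conflicts with the unit clause (w1).
So w0 must be the other value — set w0 = true.
Unit clause (w2) forces w2 = true.
Unit clause (w3) forces w3 = true.
That conflicts with the unit clause (!w3).
Neither w0 = true nor w0 = false works.

UNSATISFIABLE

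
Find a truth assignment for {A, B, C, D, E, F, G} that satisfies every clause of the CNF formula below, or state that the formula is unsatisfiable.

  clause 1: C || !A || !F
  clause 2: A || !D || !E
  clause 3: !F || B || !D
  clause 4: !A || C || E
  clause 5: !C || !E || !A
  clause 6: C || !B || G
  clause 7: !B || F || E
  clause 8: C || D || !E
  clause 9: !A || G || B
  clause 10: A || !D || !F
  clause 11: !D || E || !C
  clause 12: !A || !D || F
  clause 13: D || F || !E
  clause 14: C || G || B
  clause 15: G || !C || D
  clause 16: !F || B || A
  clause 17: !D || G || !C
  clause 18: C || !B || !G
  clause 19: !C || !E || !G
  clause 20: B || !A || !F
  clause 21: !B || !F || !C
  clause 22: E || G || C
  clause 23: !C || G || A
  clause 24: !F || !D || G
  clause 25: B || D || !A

Branch on C: set C = false.
Branch on A: set A = false.
Branch on D: set D = true.
From the singleton clause (!E), E = false.
From the singleton clause (!F), F = false.
From the singleton clause (!B), B = false.
From the singleton clause (G), G = true.
This assignment satisfies each clause.

A=false,  B=false,  C=false,  D=true,  E=false,  F=false,  G=true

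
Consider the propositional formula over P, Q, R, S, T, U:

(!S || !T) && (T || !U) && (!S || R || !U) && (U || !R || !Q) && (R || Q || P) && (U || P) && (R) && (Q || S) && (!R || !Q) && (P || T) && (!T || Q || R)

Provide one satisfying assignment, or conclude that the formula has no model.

The clause (R) is unit, so R = true.
The clause (!Q) is unit, so Q = false.
The clause (S) is unit, so S = true.
The clause (!T) is unit, so T = false.
The clause (!U) is unit, so U = false.
The clause (P) is unit, so P = true.
This assignment satisfies each clause.

P=true, Q=false, R=true, S=true, T=false, U=false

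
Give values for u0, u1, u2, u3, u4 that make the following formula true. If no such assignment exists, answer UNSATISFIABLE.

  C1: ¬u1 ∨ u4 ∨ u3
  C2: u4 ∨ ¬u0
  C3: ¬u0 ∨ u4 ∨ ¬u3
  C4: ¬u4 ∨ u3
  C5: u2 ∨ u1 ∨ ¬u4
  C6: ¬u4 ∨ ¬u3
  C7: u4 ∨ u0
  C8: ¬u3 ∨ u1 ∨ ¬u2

Try u4 = True.
From the singleton clause (u3), u3 = True.
Now (¬u3) is unsatisfied and unit — conflict.
Undo u4 and try u4 = False.
From the singleton clause (¬u0), u0 = False.
Now (u0) is unsatisfied and unit — conflict.
Both values of u4 lead to a conflict.

UNSATISFIABLE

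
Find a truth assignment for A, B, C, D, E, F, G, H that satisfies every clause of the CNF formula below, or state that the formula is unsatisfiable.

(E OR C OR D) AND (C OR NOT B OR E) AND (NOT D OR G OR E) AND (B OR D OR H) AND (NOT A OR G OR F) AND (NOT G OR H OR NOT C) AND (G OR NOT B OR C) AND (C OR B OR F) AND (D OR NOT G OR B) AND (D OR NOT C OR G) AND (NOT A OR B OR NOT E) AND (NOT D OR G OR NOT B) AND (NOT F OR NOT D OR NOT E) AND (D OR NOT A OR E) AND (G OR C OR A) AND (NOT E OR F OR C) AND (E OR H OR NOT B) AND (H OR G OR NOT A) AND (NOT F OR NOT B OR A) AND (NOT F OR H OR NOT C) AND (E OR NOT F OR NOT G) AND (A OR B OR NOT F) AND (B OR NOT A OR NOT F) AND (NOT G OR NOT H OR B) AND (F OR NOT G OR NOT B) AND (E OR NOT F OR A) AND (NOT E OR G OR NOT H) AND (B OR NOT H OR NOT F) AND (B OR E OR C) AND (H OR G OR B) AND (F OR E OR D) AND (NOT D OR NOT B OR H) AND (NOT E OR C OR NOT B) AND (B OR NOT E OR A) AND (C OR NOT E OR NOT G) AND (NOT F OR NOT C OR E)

Branch on E: set E = true.
Branch on A: set A = true.
Unit clause (B) forces B = true.
Unit clause (C) forces C = true.
Branch on G: set G = true.
Unit clause (H) forces H = true.
Unit clause (F) forces F = true.
Unit clause (NOT D) forces D = false.
Every clause now holds.

A: true; B: true; C: true; D: false; E: true; F: true; G: true; H: true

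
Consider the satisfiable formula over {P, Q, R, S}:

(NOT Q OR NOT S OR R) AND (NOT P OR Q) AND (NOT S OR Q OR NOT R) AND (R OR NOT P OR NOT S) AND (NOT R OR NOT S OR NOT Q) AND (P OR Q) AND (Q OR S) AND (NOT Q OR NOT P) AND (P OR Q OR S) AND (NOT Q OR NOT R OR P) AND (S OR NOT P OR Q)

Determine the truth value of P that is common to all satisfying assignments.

Suppose P = true.
(Q) alone gives Q = true.
But (NOT Q) is also a unit clause — contradiction.
So every satisfying assignment has P = False.

False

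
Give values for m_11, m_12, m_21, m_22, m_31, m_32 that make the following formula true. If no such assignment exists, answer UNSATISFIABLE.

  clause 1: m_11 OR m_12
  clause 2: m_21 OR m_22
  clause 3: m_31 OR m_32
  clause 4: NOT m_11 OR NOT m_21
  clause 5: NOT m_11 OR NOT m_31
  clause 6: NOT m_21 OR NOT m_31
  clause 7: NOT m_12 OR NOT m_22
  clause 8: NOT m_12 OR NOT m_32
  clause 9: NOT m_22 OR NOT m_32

Branch on m_11: set m_11 = true.
(NOT m_21) alone gives m_21 = false.
(m_22) alone gives m_22 = true.
(NOT m_31) alone gives m_31 = false.
(m_32) alone gives m_32 = true.
Now (NOT m_32) is unsatisfied and unit — conflict.
Undo m_11 and try m_11 = false.
(m_12) alone gives m_12 = true.
(NOT m_22) alone gives m_22 = false.
(m_21) alone gives m_21 = true.
(NOT m_31) alone gives m_31 = false.
(m_32) alone gives m_32 = true.
Now (NOT m_32) is unsatisfied and unit — conflict.
Both values of m_11 lead to a conflict.

UNSATISFIABLE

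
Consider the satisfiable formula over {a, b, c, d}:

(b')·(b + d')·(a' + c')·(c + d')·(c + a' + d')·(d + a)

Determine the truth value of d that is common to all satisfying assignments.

False

Suppose d = 1.
Unit clause (b') forces b = 0.
That conflicts with the unit clause (b).
So every satisfying assignment has d = False.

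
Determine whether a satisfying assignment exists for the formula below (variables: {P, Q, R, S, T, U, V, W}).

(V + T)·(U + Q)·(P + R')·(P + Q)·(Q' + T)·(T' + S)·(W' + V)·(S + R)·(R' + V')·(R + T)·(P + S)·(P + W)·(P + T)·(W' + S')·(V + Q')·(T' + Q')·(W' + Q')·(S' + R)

Try V = 0.
From the singleton clause (T), T = 1.
From the singleton clause (S), S = 1.
From the singleton clause (W'), W = 0.
From the singleton clause (P), P = 1.
From the singleton clause (Q'), Q = 0.
From the singleton clause (U), U = 1.
From the singleton clause (R), R = 1.
Every clause now holds.
A satisfying assignment: P: 1, Q: 0, R: 1, S: 1, T: 1, U: 1, V: 0, W: 0.

Satisfiable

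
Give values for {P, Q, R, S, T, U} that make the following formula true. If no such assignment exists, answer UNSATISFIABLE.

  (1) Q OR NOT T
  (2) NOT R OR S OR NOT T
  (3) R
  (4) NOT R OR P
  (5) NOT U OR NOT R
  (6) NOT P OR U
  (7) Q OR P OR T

UNSATISFIABLE

From the singleton clause (R), R = true.
From the singleton clause (P), P = true.
From the singleton clause (NOT U), U = false.
That conflicts with the unit clause (U).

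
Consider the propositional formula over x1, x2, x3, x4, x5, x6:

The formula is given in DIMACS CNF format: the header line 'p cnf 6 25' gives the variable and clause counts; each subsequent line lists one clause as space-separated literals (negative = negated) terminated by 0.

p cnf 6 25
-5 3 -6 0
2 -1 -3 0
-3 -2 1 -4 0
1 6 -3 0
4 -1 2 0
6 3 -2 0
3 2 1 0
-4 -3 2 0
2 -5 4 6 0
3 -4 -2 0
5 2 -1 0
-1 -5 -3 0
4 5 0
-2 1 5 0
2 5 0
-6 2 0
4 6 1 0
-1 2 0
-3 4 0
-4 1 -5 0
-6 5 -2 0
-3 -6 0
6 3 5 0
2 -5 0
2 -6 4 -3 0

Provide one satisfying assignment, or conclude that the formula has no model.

x1: True; x2: True; x3: True; x4: True; x5: False; x6: False

Case x4 = True:
Case x3 = True:
The clause (x2) is unit, so x2 = True.
The clause (x1) is unit, so x1 = True.
The clause (¬x5) is unit, so x5 = False.
The clause (¬x6) is unit, so x6 = False.
Every clause now holds.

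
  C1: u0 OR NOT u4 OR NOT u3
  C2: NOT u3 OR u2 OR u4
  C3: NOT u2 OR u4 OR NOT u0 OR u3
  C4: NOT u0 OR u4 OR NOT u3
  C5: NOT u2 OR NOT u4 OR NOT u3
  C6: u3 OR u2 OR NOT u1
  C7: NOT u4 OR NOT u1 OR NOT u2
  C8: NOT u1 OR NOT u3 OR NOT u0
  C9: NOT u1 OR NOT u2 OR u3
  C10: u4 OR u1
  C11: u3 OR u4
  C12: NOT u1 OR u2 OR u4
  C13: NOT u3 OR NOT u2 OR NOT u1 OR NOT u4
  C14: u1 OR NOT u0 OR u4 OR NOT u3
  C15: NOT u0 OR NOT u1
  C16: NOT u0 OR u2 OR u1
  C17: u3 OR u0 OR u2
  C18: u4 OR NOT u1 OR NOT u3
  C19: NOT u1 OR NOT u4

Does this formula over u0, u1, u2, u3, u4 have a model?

Case u4 = true:
(NOT u1) alone gives u1 = false.
Case u0 = false:
(NOT u3) alone gives u3 = false.
(u2) alone gives u2 = true.
All clauses are satisfied.
A satisfying assignment: u0 ↦ false,  u1 ↦ false,  u2 ↦ true,  u3 ↦ false,  u4 ↦ true.

Yes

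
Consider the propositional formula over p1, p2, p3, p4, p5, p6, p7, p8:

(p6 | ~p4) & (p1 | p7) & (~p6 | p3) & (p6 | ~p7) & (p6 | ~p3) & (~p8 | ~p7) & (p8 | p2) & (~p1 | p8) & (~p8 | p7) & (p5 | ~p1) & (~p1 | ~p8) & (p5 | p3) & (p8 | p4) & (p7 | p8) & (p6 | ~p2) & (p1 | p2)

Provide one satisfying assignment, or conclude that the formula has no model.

Case p6 = 1:
From the singleton clause (p3), p3 = 1.
Case p1 = 0:
From the singleton clause (p7), p7 = 1.
From the singleton clause (~p8), p8 = 0.
From the singleton clause (p2), p2 = 1.
From the singleton clause (p4), p4 = 1.
No clause remains; p5 is free.

p1=0, p2=1, p3=1, p4=1, p5=0, p6=1, p7=1, p8=0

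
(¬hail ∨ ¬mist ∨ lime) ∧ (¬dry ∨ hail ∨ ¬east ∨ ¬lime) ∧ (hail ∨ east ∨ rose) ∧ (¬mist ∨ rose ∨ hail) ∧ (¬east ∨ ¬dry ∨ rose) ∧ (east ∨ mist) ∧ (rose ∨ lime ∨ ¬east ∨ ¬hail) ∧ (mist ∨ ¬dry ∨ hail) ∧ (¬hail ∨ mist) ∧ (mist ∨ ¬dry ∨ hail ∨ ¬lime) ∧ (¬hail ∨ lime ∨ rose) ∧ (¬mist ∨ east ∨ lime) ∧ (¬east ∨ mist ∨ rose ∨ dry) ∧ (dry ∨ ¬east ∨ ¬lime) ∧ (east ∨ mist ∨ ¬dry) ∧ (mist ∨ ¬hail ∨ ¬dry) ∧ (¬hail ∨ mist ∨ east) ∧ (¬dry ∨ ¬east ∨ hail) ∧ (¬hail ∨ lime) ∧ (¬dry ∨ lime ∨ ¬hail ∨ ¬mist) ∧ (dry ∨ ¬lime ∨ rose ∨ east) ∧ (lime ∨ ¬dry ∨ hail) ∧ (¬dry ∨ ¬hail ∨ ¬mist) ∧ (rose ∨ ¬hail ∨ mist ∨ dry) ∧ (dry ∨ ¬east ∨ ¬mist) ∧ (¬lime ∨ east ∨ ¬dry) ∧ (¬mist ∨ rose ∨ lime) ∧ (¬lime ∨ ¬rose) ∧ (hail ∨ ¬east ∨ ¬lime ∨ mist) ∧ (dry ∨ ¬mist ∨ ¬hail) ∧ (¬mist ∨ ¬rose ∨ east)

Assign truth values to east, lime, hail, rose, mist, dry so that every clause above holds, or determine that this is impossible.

east=True; lime=False; hail=False; rose=True; mist=False; dry=False

Try east = True.
Try dry = False.
From the singleton clause (¬lime), lime = False.
From the singleton clause (¬hail), hail = False.
From the singleton clause (¬mist), mist = False.
From the singleton clause (rose), rose = True.
This assignment satisfies each clause.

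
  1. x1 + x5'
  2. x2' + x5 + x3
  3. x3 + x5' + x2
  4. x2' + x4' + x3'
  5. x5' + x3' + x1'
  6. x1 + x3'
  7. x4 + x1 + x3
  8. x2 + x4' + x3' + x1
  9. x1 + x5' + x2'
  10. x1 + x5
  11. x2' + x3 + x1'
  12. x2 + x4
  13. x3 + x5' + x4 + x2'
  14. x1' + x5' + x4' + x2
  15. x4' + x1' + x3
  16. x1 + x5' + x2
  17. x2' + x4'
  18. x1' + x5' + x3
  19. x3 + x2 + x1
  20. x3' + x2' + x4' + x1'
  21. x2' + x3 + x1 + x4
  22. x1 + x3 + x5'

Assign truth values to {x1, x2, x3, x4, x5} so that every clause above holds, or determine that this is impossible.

Suppose x1 = 1.
Suppose x5 = 0.
Suppose x2 = 1.
From the singleton clause (x3), x3 = 1.
From the singleton clause (x4'), x4 = 0.
This assignment satisfies each clause.

x1 ↦ 1, x2 ↦ 1, x3 ↦ 1, x4 ↦ 0, x5 ↦ 0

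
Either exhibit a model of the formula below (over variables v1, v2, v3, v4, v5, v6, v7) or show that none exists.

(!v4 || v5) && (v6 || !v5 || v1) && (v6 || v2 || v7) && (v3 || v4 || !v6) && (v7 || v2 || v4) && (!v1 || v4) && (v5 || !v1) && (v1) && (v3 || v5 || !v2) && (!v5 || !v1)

Unit clause (v1) forces v1 = true.
Unit clause (v4) forces v4 = true.
Unit clause (v5) forces v5 = true.
But (!v5) is also a unit clause — contradiction.

UNSATISFIABLE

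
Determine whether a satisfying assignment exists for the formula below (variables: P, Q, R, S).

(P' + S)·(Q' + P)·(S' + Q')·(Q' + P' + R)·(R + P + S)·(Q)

No

(Q) alone gives Q = 1.
(P) alone gives P = 1.
(S) alone gives S = 1.
But (S') is also a unit clause — contradiction.
No assignment satisfies every clause.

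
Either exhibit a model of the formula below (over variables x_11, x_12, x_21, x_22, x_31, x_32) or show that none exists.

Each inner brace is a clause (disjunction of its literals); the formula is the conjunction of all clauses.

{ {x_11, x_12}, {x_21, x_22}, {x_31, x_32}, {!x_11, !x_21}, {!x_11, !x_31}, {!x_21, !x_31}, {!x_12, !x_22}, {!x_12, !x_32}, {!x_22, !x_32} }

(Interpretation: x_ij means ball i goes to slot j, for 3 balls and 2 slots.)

UNSATISFIABLE

Case x_11 = true:
Unit clause (!x_21) forces x_21 = false.
Unit clause (x_22) forces x_22 = true.
Unit clause (!x_31) forces x_31 = false.
Unit clause (x_32) forces x_32 = true.
Now (!x_32) is unsatisfied and unit — conflict.
So x_11 must be the other value — set x_11 = false.
Unit clause (x_12) forces x_12 = true.
Unit clause (!x_22) forces x_22 = false.
Unit clause (x_21) forces x_21 = true.
Unit clause (!x_31) forces x_31 = false.
Unit clause (x_32) forces x_32 = true.
Now (!x_32) is unsatisfied and unit — conflict.
Both values of x_11 lead to a conflict.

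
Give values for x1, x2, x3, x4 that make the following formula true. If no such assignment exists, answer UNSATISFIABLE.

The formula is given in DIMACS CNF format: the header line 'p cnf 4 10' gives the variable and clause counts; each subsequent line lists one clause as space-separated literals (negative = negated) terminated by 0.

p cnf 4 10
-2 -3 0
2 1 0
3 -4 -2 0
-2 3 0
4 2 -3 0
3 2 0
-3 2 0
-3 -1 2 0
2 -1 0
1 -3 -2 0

UNSATISFIABLE

Case x2 = False:
(x1) alone gives x1 = True.
Now (¬x1) is unsatisfied and unit — conflict.
Undo x2 and try x2 = True.
(¬x3) alone gives x3 = False.
Now (x3) is unsatisfied and unit — conflict.
Neither x2 = True nor x2 = False works.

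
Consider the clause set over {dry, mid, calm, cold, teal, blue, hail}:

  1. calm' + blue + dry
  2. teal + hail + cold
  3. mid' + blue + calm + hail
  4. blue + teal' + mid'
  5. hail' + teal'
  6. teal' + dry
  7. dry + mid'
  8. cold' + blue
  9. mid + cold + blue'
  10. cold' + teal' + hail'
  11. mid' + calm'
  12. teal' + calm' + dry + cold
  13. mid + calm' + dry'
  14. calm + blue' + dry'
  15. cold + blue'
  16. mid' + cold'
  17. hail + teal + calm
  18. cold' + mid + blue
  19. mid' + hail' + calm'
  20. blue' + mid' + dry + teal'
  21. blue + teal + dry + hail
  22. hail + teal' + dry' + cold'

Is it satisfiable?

Yes, satisfiable

Suppose hail = 1.
Unit clause (teal') forces teal = 0.
Suppose dry = 1.
Suppose cold = 0.
Unit clause (blue') forces blue = 0.
Suppose mid = 1.
Unit clause (calm') forces calm = 0.
All clauses are satisfied.
A satisfying assignment: dry ↦ 1,  mid ↦ 1,  calm ↦ 0,  cold ↦ 0,  teal ↦ 0,  blue ↦ 0,  hail ↦ 1.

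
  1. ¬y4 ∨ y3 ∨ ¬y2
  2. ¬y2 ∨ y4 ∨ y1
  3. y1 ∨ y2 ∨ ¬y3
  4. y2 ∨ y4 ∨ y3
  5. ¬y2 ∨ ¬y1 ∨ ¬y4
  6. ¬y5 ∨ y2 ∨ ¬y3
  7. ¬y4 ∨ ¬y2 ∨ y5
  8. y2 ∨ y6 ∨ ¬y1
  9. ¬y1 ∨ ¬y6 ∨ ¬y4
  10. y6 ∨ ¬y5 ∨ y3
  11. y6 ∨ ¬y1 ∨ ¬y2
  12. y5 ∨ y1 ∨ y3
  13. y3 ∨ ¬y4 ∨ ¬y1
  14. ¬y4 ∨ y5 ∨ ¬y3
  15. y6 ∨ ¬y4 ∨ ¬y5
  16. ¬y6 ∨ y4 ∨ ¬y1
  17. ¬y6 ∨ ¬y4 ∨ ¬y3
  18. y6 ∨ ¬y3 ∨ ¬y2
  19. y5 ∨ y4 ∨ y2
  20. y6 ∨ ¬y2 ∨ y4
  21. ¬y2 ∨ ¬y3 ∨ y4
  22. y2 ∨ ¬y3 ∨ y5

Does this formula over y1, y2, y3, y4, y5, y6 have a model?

Satisfiable

Try y4 = True.
Try y3 = False.
Unit clause (¬y2) forces y2 = False.
Unit clause (¬y1) forces y1 = False.
Unit clause (y5) forces y5 = True.
Unit clause (y6) forces y6 = True.
This assignment satisfies each clause.
A satisfying assignment: y1=False,  y2=False,  y3=False,  y4=True,  y5=True,  y6=True.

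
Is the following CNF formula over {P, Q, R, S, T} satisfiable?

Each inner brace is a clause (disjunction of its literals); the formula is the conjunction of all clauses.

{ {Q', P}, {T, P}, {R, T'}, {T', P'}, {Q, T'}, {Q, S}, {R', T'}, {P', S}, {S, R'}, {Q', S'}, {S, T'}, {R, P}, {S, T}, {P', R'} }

Suppose Q = 0.
(T') alone gives T = 0.
(P) alone gives P = 1.
(S) alone gives S = 1.
(R') alone gives R = 0.
All clauses are satisfied.
A satisfying assignment: P: 1; Q: 0; R: 0; S: 1; T: 0.

Yes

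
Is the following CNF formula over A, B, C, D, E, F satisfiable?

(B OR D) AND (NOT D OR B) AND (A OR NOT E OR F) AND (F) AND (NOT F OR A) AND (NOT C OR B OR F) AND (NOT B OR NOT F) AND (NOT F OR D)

Unit clause (F) forces F = true.
Unit clause (A) forces A = true.
Unit clause (NOT B) forces B = false.
Unit clause (D) forces D = true.
Now (NOT D) is unsatisfied and unit — conflict.
No assignment satisfies every clause.

No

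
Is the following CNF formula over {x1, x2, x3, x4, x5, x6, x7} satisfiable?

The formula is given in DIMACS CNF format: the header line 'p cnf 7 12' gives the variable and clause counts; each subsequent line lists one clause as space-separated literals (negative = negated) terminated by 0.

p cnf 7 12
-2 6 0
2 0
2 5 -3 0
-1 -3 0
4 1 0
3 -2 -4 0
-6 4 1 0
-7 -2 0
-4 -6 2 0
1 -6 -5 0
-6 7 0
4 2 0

No

(x2) alone gives x2 = True.
(x6) alone gives x6 = True.
(¬x7) alone gives x7 = False.
Now (x7) is unsatisfied and unit — conflict.
No assignment satisfies every clause.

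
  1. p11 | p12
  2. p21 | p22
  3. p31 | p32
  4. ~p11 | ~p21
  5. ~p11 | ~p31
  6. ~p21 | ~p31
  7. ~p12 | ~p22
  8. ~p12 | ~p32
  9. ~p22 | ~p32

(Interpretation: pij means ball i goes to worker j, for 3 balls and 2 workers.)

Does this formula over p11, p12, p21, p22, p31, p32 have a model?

No, unsatisfiable

Branch on p11: set p11 = 1.
(~p21) alone gives p21 = 0.
(p22) alone gives p22 = 1.
(~p31) alone gives p31 = 0.
(p32) alone gives p32 = 1.
That conflicts with the unit clause (~p32).
That branch fails; take p11 = 0 instead.
(p12) alone gives p12 = 1.
(~p22) alone gives p22 = 0.
(p21) alone gives p21 = 1.
(~p31) alone gives p31 = 0.
(p32) alone gives p32 = 1.
That conflicts with the unit clause (~p32).
Both values of p11 lead to a conflict.
No assignment satisfies every clause.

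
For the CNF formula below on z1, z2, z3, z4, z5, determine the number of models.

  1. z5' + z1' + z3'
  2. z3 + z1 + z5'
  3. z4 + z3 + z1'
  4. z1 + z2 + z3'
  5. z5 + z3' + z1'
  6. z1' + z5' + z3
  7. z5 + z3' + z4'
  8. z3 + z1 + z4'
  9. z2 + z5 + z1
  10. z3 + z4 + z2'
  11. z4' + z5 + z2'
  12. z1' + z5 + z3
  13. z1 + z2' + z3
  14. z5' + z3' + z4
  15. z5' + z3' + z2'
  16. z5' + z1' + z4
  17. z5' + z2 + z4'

There are 2^5 = 32 truth assignments over (z1, z2, z3, z4, z5).
Split on z3. With z3 = 1, the clauses containing z3 are satisfied and z3' drops from the rest; 1 of the 2^4 = 16 assignments to the other variables satisfy what remains.
With z3 = 0, by the same count on the reduced clause set, 0 assignments work.
Total: 1 + 0 = 1.

1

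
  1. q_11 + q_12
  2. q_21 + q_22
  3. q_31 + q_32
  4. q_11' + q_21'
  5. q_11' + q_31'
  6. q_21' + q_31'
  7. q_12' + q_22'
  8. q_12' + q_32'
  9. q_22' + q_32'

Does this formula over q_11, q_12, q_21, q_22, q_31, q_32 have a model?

Unsatisfiable

Suppose q_11 = 1.
Unit clause (q_21') forces q_21 = 0.
Unit clause (q_22) forces q_22 = 1.
Unit clause (q_31') forces q_31 = 0.
Unit clause (q_32) forces q_32 = 1.
Now (q_32') is unsatisfied and unit — conflict.
Backtrack on q_11: now try q_11 = 0.
Unit clause (q_12) forces q_12 = 1.
Unit clause (q_22') forces q_22 = 0.
Unit clause (q_21) forces q_21 = 1.
Unit clause (q_31') forces q_31 = 0.
Unit clause (q_32) forces q_32 = 1.
Now (q_32') is unsatisfied and unit — conflict.
Either choice for q_11 ends in contradiction.
No assignment satisfies every clause.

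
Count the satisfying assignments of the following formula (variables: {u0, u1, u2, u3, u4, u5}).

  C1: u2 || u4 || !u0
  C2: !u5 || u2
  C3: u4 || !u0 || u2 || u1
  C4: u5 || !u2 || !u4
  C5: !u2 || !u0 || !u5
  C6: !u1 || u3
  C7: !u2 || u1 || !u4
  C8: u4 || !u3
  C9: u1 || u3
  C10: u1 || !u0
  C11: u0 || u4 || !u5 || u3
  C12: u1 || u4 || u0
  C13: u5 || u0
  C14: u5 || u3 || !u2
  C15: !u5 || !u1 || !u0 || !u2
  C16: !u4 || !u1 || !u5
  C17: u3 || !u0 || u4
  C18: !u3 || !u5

There are 2^6 = 64 truth assignments over (u0, u1, u2, u3, u4, u5).
Split on u0. With u0 = true, the clauses containing u0 are satisfied and !u0 drops from the rest; 1 of the 2^5 = 32 assignments to the other variables satisfy what remains.
With u0 = false, by the same count on the reduced clause set, 0 assignments work.
Total: 1 + 0 = 1.

1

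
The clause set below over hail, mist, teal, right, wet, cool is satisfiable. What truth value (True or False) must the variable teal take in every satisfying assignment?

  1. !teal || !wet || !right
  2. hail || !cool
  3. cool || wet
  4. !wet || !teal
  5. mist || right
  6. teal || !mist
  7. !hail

False

Suppose teal = true.
From the singleton clause (!wet), wet = false.
From the singleton clause (cool), cool = true.
From the singleton clause (hail), hail = true.
Now (!hail) is unsatisfied and unit — conflict.
So every satisfying assignment has teal = False.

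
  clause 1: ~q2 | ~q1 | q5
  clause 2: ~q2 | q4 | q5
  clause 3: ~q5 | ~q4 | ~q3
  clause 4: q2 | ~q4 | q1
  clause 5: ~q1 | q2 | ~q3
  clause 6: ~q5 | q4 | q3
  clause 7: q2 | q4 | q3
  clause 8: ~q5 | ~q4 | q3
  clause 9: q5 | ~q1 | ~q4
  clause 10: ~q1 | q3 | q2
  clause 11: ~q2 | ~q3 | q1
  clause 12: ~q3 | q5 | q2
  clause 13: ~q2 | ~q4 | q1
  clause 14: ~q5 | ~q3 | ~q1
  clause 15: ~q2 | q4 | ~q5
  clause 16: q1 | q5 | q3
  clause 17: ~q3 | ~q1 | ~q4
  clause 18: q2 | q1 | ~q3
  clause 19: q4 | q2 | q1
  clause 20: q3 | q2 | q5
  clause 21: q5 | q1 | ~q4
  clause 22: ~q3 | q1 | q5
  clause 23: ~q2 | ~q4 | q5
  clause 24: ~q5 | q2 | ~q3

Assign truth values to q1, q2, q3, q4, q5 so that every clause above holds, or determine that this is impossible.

Case q2 = 0:
Case q4 = 0:
(q3) alone gives q3 = 1.
(~q1) alone gives q1 = 0.
Now (q1) is unsatisfied and unit — conflict.
Backtrack on q4: now try q4 = 1.
(q1) alone gives q1 = 1.
(~q3) alone gives q3 = 0.
Now (q3) is unsatisfied and unit — conflict.
Both values of q4 lead to a conflict.
Backtrack on q2: now try q2 = 1.
Case q1 = 0:
(~q3) alone gives q3 = 0.
(~q4) alone gives q4 = 0.
(q5) alone gives q5 = 1.
Now (~q5) is unsatisfied and unit — conflict.
Backtrack on q1: now try q1 = 1.
(q5) alone gives q5 = 1.
(~q3) alone gives q3 = 0.
(q4) alone gives q4 = 1.
Now (~q4) is unsatisfied and unit — conflict.
Both values of q1 lead to a conflict.
Both values of q2 lead to a conflict.

UNSATISFIABLE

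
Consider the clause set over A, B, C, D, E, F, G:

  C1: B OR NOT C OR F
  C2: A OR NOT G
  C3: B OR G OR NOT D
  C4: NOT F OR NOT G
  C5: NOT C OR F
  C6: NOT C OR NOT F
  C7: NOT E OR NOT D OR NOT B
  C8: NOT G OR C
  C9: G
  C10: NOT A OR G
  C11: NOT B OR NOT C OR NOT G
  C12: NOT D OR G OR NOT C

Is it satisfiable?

No

From the singleton clause (G), G = true.
From the singleton clause (A), A = true.
From the singleton clause (NOT F), F = false.
From the singleton clause (NOT C), C = false.
But (C) is also a unit clause — contradiction.
No assignment satisfies every clause.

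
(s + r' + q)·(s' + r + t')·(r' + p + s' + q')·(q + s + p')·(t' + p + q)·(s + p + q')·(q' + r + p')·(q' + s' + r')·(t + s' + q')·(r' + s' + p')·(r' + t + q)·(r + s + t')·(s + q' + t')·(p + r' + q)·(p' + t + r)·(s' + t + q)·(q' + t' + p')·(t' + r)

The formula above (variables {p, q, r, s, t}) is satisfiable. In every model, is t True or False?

False

Suppose t = 1.
Unit clause (r) forces r = 1.
Branch on s: set s = 1.
Unit clause (q') forces q = 0.
Unit clause (p) forces p = 1.
Now (p') is unsatisfied and unit — conflict.
Undo s and try s = 0.
Unit clause (q) forces q = 1.
Now (q') is unsatisfied and unit — conflict.
Either choice for s ends in contradiction.
So every satisfying assignment has t = False.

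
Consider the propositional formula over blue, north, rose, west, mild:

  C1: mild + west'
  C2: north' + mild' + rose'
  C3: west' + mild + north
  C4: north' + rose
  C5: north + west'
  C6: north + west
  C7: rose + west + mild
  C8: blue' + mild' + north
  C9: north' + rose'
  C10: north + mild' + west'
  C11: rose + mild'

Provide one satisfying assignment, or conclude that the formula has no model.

UNSATISFIABLE

Try mild = 1.
From the singleton clause (rose), rose = 1.
From the singleton clause (north'), north = 0.
From the singleton clause (west'), west = 0.
That conflicts with the unit clause (west).
That branch fails; take mild = 0 instead.
From the singleton clause (west'), west = 0.
From the singleton clause (north), north = 1.
From the singleton clause (rose), rose = 1.
That conflicts with the unit clause (rose').
Neither mild = 1 nor mild = 0 works.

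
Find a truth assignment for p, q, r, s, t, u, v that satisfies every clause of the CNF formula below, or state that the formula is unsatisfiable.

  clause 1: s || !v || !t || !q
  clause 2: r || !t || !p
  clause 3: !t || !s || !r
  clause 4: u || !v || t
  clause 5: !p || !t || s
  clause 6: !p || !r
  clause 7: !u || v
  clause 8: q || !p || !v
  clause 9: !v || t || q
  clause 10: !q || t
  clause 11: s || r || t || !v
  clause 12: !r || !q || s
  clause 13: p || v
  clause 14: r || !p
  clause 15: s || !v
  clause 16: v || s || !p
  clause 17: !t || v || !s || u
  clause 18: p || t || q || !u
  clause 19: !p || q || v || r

p: false,  q: false,  r: false,  s: true,  t: true,  u: true,  v: true

Try p = false.
From the singleton clause (v), v = true.
From the singleton clause (s), s = true.
Try t = true.
From the singleton clause (!r), r = false.
No clause remains; q, u are free.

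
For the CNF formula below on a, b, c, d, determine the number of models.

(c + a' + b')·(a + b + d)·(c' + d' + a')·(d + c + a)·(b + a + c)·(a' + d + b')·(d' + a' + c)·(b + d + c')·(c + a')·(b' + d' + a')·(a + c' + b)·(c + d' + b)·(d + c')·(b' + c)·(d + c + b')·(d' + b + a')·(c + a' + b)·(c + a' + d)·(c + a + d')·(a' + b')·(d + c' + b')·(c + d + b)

There are 2^4 = 16 truth assignments over (a, b, c, d).
Check each against the 22 clauses (columns in the order a, b, c, d):
  F F F F  ✗ fails (a + b + d)
  F F F T  ✗ fails (b + a + c)
  F F T F  ✗ fails (a + b + d)
  F F T T  ✗ fails (a + c' + b)
  F T F F  ✗ fails (d + c + a)
  F T F T  ✗ fails (b' + c)
  F T T F  ✗ fails (d + c')
  F T T T  ✓ satisfies all
  T F F F  ✗ fails (c + a')
  T F F T  ✗ fails (d' + a' + c)
  T F T F  ✗ fails (b + d + c')
  T F T T  ✗ fails (c' + d' + a')
  T T F F  ✗ fails (c + a' + b')
  T T F T  ✗ fails (c + a' + b')
  T T T F  ✗ fails (a' + d + b')
  T T T T  ✗ fails (c' + d' + a')
1 of the 16 rows is a model.

1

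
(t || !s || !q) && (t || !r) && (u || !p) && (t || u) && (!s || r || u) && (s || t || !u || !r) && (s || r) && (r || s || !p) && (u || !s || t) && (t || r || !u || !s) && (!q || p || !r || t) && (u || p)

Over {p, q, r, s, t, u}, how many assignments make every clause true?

There are 2^6 = 64 truth assignments over (p, q, r, s, t, u).
Split on u. With u = true, the clauses containing u are satisfied and !u drops from the rest; 12 of the 2^5 = 32 assignments to the other variables satisfy what remains.
With u = false, by the same count on the reduced clause set, 0 assignments work.
Total: 12 + 0 = 12.

12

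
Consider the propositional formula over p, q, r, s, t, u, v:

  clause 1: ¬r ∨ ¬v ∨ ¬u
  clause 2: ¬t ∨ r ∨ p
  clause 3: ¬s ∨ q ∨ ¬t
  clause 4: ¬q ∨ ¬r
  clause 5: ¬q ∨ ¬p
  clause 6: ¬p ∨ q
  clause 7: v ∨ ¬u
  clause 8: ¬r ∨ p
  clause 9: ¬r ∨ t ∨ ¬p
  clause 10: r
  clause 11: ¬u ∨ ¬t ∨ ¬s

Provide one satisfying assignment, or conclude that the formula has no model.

(r) alone gives r = True.
(¬q) alone gives q = False.
(¬p) alone gives p = False.
But (p) is also a unit clause — contradiction.

UNSATISFIABLE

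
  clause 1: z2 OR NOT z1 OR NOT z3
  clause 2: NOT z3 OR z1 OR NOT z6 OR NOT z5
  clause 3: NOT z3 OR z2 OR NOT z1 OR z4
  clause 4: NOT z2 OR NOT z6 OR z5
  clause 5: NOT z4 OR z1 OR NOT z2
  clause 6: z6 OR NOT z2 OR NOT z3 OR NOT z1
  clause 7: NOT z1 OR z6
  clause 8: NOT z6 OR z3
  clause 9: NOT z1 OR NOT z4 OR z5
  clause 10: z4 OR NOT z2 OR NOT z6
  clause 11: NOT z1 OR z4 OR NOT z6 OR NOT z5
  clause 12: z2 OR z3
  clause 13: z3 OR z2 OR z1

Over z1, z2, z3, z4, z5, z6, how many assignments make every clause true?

11

There are 2^6 = 64 truth assignments over (z1, z2, z3, z4, z5, z6).
Split on z1. With z1 = true, the clauses containing z1 are satisfied and NOT z1 drops from the rest; 1 of the 2^5 = 32 assignments to the other variables satisfy what remains.
With z1 = false, by the same count on the reduced clause set, 10 assignments work.
(One model: z1=F, z2=F, z3=T, z4=F, z5=F, z6=F.)
Total: 1 + 10 = 11.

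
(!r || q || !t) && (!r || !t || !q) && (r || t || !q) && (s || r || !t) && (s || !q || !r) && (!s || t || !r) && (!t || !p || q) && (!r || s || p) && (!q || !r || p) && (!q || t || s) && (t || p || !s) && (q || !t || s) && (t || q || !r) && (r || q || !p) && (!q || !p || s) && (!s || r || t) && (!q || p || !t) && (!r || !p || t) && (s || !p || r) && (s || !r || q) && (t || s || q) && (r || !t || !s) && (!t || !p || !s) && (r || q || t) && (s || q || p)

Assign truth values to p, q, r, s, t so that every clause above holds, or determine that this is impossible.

UNSATISFIABLE

Try r = false.
Try t = true.
The clause (s) is unit, so s = true.
Now (!s) is unsatisfied and unit — conflict.
Undo t and try t = false.
The clause (!q) is unit, so q = false.
Now (q) is unsatisfied and unit — conflict.
Both values of t lead to a conflict.
Undo r and try r = true.
Try q = true.
The clause (!t) is unit, so t = false.
The clause (s) is unit, so s = true.
Now (!s) is unsatisfied and unit — conflict.
Undo q and try q = false.
The clause (!t) is unit, so t = false.
Now (t) is unsatisfied and unit — conflict.
Both values of q lead to a conflict.
Both values of r lead to a conflict.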